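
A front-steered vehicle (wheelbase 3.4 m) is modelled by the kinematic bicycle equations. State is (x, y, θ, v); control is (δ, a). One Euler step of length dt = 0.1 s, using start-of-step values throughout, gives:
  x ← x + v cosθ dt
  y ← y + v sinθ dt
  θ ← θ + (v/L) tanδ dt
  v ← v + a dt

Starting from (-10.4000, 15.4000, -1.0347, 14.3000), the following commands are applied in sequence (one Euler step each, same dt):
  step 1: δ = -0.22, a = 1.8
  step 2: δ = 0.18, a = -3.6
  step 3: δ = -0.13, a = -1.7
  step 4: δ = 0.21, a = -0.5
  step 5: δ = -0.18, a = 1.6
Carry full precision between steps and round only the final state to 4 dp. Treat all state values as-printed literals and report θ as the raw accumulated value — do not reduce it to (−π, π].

(-6.9935, 9.2063, -1.0925, 14.0600)

after step 1 (δ=-0.22, a=1.8): (-9.669579, 14.170616, -1.128752, 14.480000)
after step 2 (δ=0.18, a=-3.6): (-9.050141, 12.861799, -1.051254, 14.120000)
after step 3 (δ=-0.13, a=-1.7): (-8.349108, 11.636118, -1.105549, 13.950000)
after step 4 (δ=0.21, a=-0.5): (-7.723249, 10.389392, -1.018097, 13.900000)
after step 5 (δ=-0.18, a=1.6): (-6.993518, 9.206348, -1.092491, 14.060000)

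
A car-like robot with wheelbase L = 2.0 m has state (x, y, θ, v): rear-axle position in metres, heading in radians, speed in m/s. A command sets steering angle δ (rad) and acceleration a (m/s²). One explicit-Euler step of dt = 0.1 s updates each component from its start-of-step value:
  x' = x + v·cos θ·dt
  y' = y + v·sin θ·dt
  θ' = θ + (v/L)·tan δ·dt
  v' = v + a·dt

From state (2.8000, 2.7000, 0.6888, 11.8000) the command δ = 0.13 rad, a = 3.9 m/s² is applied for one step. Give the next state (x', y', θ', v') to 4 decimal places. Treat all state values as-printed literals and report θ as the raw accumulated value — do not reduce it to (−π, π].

(3.7110, 3.4500, 0.7659, 12.1900)

x' = 2.8000 + 11.8000·cos(0.6888)·0.1 = 3.7110
y' = 2.7000 + 11.8000·sin(0.6888)·0.1 = 3.4500
θ' = 0.6888 + (11.8000/2.0)·tan(0.13)·0.1 = 0.7659
v' = 11.8000 + 3.9000·0.1 = 12.1900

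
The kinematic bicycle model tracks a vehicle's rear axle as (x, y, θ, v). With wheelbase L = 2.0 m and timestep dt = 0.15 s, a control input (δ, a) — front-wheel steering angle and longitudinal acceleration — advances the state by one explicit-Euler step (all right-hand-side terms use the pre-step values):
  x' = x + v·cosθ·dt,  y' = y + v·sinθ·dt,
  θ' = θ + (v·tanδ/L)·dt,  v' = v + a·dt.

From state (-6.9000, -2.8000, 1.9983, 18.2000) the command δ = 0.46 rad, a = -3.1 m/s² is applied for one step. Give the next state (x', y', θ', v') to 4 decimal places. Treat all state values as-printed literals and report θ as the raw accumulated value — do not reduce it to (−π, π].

(-8.0319, -0.3157, 2.6746, 17.7350)

x' = -6.9000 + 18.2000·cos(1.9983)·0.15 = -8.0319
y' = -2.8000 + 18.2000·sin(1.9983)·0.15 = -0.3157
θ' = 1.9983 + (18.2000/2.0)·tan(0.46)·0.15 = 2.6746
v' = 18.2000 − 3.1000·0.15 = 17.7350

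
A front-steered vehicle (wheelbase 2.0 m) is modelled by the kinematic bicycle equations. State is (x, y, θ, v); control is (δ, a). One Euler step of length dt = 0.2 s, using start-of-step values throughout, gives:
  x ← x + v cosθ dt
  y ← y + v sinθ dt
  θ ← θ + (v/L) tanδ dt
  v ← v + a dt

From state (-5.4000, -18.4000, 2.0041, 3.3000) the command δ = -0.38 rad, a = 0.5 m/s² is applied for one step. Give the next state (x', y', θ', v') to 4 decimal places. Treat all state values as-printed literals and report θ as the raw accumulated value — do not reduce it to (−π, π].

x' = -5.4000 + 3.3000·cos(2.0041)·0.2 = -5.6771
y' = -18.4000 + 3.3000·sin(2.0041)·0.2 = -17.8010
θ' = 2.0041 + (3.3000/2.0)·tan(-0.38)·0.2 = 1.8723
v' = 3.3000 + 0.5000·0.2 = 3.4000

(-5.6771, -17.8010, 1.8723, 3.4000)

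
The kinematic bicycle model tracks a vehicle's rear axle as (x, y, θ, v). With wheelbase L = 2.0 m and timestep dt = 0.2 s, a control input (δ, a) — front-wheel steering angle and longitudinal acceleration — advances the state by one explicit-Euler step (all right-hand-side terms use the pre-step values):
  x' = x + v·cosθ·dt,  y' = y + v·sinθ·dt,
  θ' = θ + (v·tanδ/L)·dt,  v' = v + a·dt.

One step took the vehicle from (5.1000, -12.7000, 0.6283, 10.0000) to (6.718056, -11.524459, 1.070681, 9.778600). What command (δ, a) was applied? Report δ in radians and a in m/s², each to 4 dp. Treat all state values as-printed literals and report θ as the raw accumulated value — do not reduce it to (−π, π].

δ = 0.4165, a = -1.1070

a = (v'−v)/dt = (-0.221400)/0.2 = -1.1070
Δθ = θ'−θ = 0.442381;  (v·dt/L) = 10.0000·0.2/2.0 = 1.000000
tan δ = Δθ·L/(v·dt) = 0.442381  →  δ = 0.4165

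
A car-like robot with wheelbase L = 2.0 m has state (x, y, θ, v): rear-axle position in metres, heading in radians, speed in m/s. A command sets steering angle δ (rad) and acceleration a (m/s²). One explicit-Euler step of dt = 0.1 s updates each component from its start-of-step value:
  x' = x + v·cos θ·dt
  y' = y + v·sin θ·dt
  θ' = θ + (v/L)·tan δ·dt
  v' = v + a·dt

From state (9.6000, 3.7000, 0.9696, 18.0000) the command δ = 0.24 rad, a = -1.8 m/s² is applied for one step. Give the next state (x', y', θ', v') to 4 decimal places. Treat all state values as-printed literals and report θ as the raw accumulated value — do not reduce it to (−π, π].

(10.6181, 5.1844, 1.1898, 17.8200)

x' = 9.6000 + 18.0000·cos(0.9696)·0.1 = 10.6181
y' = 3.7000 + 18.0000·sin(0.9696)·0.1 = 5.1844
θ' = 0.9696 + (18.0000/2.0)·tan(0.24)·0.1 = 1.1898
v' = 18.0000 − 1.8000·0.1 = 17.8200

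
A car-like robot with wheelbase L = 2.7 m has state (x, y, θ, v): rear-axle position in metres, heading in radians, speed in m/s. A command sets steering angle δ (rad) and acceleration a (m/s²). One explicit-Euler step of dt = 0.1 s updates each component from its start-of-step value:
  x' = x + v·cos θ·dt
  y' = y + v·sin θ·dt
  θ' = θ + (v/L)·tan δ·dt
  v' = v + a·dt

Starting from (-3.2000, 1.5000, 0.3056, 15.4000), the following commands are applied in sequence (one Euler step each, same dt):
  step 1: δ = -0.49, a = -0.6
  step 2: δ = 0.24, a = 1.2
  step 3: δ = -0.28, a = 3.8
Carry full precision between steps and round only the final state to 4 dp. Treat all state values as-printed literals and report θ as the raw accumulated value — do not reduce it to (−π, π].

(1.3334, 2.1818, -0.0242, 15.8400)

after step 1 (δ=-0.49, a=-0.6): (-1.731353, 1.963333, 0.001371, 15.340000)
after step 2 (δ=0.24, a=1.2): (-0.197355, 1.965436, 0.140407, 15.460000)
after step 3 (δ=-0.28, a=3.8): (1.333431, 2.181792, -0.024245, 15.840000)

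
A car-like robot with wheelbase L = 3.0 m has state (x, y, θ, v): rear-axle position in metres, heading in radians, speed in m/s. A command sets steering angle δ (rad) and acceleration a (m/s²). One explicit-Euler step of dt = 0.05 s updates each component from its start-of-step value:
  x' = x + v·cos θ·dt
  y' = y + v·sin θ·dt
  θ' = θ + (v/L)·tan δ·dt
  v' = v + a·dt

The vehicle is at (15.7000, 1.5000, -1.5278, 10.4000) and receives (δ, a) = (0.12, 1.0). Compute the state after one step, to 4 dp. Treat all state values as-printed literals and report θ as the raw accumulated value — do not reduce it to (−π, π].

(15.7224, 0.9805, -1.5069, 10.4500)

x' = 15.7000 + 10.4000·cos(-1.5278)·0.05 = 15.7224
y' = 1.5000 + 10.4000·sin(-1.5278)·0.05 = 0.9805
θ' = -1.5278 + (10.4000/3.0)·tan(0.12)·0.05 = -1.5069
v' = 10.4000 + 1.0000·0.05 = 10.4500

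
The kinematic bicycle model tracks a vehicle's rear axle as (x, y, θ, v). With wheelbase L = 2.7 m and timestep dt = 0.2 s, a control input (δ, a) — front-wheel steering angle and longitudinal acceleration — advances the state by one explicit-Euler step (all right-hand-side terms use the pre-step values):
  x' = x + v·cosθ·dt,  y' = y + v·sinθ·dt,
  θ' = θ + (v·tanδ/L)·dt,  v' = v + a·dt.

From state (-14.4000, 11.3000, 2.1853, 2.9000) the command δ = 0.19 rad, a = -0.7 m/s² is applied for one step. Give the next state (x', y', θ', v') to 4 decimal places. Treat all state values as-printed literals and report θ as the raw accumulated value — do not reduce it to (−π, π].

x' = -14.4000 + 2.9000·cos(2.1853)·0.2 = -14.7344
y' = 11.3000 + 2.9000·sin(2.1853)·0.2 = 11.7739
θ' = 2.1853 + (2.9000/2.7)·tan(0.19)·0.2 = 2.2266
v' = 2.9000 − 0.7000·0.2 = 2.7600

(-14.7344, 11.7739, 2.2266, 2.7600)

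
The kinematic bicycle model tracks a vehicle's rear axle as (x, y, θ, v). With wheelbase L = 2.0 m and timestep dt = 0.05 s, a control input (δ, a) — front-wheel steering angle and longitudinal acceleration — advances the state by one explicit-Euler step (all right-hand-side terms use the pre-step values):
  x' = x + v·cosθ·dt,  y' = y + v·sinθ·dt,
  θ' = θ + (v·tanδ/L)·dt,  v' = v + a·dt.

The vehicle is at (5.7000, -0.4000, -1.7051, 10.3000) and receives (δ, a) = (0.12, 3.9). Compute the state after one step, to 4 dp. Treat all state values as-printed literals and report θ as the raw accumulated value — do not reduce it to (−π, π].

(5.6310, -0.9104, -1.6741, 10.4950)

x' = 5.7000 + 10.3000·cos(-1.7051)·0.05 = 5.6310
y' = -0.4000 + 10.3000·sin(-1.7051)·0.05 = -0.9104
θ' = -1.7051 + (10.3000/2.0)·tan(0.12)·0.05 = -1.6741
v' = 10.3000 + 3.9000·0.05 = 10.4950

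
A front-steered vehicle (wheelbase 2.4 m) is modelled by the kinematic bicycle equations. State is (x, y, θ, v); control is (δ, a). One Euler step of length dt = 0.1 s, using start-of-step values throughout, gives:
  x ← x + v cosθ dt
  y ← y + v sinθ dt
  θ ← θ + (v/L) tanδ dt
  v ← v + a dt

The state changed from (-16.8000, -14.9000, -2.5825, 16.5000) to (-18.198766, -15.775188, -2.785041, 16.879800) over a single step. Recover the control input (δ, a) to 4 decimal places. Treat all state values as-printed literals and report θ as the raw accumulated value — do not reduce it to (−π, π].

a = (v'−v)/dt = (0.379800)/0.1 = 3.7980
Δθ = θ'−θ = -0.202541;  (v·dt/L) = 16.5000·0.1/2.4 = 0.687500
tan δ = Δθ·L/(v·dt) = -0.294605  →  δ = -0.2865

δ = -0.2865, a = 3.7980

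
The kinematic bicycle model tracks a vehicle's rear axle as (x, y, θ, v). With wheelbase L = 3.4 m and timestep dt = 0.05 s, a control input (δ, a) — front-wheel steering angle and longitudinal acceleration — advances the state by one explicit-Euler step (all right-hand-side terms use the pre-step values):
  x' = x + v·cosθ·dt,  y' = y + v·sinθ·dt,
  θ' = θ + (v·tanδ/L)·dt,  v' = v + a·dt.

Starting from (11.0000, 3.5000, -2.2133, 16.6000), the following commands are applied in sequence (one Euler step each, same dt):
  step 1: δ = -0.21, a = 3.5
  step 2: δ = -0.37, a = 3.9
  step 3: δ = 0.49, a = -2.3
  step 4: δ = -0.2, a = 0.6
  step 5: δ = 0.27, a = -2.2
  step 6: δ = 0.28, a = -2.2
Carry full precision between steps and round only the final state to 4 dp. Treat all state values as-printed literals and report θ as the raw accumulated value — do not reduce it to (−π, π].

after step 1 (δ=-0.21, a=3.5): (10.502663, 2.835504, -2.265332, 16.775000)
after step 2 (δ=-0.37, a=3.9): (9.965839, 2.191049, -2.361014, 16.970000)
after step 3 (δ=0.49, a=-2.3): (9.362974, 1.593968, -2.227903, 16.855000)
after step 4 (δ=-0.2, a=0.6): (8.848198, 0.926709, -2.278148, 16.885000)
after step 5 (δ=0.27, a=-2.2): (8.299585, 0.285007, -2.209426, 16.775000)
after step 6 (δ=0.28, a=-2.2): (7.799610, -0.388436, -2.138489, 16.665000)

(7.7996, -0.3884, -2.1385, 16.6650)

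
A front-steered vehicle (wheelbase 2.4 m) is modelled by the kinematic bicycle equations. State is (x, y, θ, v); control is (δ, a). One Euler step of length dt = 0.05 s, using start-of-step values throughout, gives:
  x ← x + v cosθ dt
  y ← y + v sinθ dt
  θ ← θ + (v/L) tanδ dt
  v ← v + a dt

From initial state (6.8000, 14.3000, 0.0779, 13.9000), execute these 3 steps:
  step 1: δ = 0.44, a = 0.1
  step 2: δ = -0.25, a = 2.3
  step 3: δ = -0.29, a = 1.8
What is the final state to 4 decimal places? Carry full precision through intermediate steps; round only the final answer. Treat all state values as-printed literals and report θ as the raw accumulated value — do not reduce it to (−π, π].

(8.8664, 14.5999, 0.0531, 14.1100)

after step 1 (δ=0.44, a=0.1): (7.492892, 14.354086, 0.214230, 13.905000)
after step 2 (δ=-0.25, a=2.3): (8.172249, 14.501893, 0.140261, 14.020000)
after step 3 (δ=-0.29, a=1.8): (8.866365, 14.599893, 0.053099, 14.110000)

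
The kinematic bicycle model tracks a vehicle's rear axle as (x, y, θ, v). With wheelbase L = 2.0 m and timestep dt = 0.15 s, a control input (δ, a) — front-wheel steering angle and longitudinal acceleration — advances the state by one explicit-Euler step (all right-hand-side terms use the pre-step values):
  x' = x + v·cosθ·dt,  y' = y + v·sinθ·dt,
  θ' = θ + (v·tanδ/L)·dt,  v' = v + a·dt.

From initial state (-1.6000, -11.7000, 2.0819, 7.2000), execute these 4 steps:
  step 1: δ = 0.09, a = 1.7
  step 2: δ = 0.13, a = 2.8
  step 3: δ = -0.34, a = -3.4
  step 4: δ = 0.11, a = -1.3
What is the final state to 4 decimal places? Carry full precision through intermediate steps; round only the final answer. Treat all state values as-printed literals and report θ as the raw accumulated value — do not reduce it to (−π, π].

(-3.8754, -7.8511, 2.0558, 7.1700)

after step 1 (δ=0.09, a=1.7): (-2.128271, -10.758018, 2.130632, 7.455000)
after step 2 (δ=0.13, a=2.8): (-2.722114, -9.810478, 2.203730, 7.875000)
after step 3 (δ=-0.34, a=-3.4): (-3.420839, -8.858041, 1.994804, 7.365000)
after step 4 (δ=0.11, a=-1.3): (-3.875352, -7.851119, 2.055812, 7.170000)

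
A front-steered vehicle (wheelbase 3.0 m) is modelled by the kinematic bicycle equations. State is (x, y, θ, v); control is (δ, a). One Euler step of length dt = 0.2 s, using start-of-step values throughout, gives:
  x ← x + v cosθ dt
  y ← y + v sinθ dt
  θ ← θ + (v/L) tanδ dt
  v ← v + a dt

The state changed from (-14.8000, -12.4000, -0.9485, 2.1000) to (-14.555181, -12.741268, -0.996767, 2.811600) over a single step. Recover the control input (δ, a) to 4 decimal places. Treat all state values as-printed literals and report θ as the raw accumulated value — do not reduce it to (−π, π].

δ = -0.3320, a = 3.5580

a = (v'−v)/dt = (0.711600)/0.2 = 3.5580
Δθ = θ'−θ = -0.048267;  (v·dt/L) = 2.1000·0.2/3.0 = 0.140000
tan δ = Δθ·L/(v·dt) = -0.344764  →  δ = -0.3320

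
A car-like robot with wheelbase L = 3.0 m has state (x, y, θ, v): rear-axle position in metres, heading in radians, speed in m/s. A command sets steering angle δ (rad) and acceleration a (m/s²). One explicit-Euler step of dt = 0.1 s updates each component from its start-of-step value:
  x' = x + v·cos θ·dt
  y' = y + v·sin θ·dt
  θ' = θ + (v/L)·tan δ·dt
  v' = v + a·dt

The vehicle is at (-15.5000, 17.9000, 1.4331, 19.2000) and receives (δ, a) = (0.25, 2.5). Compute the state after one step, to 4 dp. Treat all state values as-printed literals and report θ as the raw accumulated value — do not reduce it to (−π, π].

x' = -15.5000 + 19.2000·cos(1.4331)·0.1 = -15.2365
y' = 17.9000 + 19.2000·sin(1.4331)·0.1 = 19.8018
θ' = 1.4331 + (19.2000/3.0)·tan(0.25)·0.1 = 1.5965
v' = 19.2000 + 2.5000·0.1 = 19.4500

(-15.2365, 19.8018, 1.5965, 19.4500)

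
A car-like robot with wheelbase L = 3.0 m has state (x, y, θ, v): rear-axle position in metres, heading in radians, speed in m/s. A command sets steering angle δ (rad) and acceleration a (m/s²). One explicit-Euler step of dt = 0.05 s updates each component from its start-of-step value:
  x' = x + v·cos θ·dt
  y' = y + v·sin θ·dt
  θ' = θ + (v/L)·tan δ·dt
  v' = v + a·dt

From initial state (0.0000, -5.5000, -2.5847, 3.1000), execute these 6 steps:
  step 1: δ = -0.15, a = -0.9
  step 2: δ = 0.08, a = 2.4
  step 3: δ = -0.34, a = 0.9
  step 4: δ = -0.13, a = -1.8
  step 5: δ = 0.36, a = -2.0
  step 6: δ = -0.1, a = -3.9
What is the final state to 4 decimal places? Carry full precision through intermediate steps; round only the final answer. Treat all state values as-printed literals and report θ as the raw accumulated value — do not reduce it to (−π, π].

after step 1 (δ=-0.15, a=-0.9): (-0.131580, -5.581925, -2.592509, 3.055000)
after step 2 (δ=0.08, a=2.4): (-0.261876, -5.661647, -2.588427, 3.175000)
after step 3 (δ=-0.34, a=0.9): (-0.396951, -5.745051, -2.607145, 3.220000)
after step 4 (δ=-0.13, a=-1.8): (-0.535499, -5.827059, -2.614161, 3.130000)
after step 5 (δ=0.36, a=-2.0): (-0.670732, -5.905828, -2.594526, 3.030000)
after step 6 (δ=-0.1, a=-3.9): (-0.800121, -5.984636, -2.599593, 2.835000)

(-0.8001, -5.9846, -2.5996, 2.8350)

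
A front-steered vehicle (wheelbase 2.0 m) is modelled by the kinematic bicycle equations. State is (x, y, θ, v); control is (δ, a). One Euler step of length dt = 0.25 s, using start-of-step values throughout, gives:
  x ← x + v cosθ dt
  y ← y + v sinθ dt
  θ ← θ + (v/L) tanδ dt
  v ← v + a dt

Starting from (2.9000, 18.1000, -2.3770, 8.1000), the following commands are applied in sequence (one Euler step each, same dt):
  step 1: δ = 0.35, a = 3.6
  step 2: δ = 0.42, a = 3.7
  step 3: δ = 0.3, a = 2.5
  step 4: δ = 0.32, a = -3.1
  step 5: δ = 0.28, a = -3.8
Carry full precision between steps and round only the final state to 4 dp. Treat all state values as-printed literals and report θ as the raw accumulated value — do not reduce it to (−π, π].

(3.6901, 8.2633, -0.3329, 8.8250)

after step 1 (δ=0.35, a=3.6): (1.438630, 16.698208, -2.007409, 9.000000)
after step 2 (δ=0.42, a=3.7): (0.487168, 14.659282, -1.505015, 9.925000)
after step 3 (δ=0.3, a=2.5): (0.650271, 12.183398, -1.121244, 10.550000)
after step 4 (δ=0.32, a=-3.1): (1.796429, 9.807955, -0.684224, 9.775000)
after step 5 (δ=0.28, a=-3.8): (3.690114, 8.263329, -0.332869, 8.825000)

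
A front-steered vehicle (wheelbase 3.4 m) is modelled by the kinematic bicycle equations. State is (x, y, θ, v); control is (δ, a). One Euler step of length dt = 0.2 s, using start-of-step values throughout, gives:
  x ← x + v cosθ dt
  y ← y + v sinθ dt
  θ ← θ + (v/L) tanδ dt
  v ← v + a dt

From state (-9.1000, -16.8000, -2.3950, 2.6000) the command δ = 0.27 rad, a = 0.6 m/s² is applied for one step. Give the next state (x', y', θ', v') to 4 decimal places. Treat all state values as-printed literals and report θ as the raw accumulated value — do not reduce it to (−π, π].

x' = -9.1000 + 2.6000·cos(-2.3950)·0.2 = -9.4817
y' = -16.8000 + 2.6000·sin(-2.3950)·0.2 = -17.1532
θ' = -2.3950 + (2.6000/3.4)·tan(0.27)·0.2 = -2.3527
v' = 2.6000 + 0.6000·0.2 = 2.7200

(-9.4817, -17.1532, -2.3527, 2.7200)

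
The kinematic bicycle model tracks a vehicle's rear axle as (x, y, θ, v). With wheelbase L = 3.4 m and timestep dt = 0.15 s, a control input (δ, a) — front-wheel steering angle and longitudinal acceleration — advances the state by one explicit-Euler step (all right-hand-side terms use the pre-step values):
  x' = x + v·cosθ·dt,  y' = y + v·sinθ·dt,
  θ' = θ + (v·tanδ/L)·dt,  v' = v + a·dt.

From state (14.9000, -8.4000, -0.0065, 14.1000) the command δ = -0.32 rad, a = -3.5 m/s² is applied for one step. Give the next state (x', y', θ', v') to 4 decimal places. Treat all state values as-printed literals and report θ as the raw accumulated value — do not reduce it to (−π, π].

x' = 14.9000 + 14.1000·cos(-0.0065)·0.15 = 17.0150
y' = -8.4000 + 14.1000·sin(-0.0065)·0.15 = -8.4137
θ' = -0.0065 + (14.1000/3.4)·tan(-0.32)·0.15 = -0.2126
v' = 14.1000 − 3.5000·0.15 = 13.5750

(17.0150, -8.4137, -0.2126, 13.5750)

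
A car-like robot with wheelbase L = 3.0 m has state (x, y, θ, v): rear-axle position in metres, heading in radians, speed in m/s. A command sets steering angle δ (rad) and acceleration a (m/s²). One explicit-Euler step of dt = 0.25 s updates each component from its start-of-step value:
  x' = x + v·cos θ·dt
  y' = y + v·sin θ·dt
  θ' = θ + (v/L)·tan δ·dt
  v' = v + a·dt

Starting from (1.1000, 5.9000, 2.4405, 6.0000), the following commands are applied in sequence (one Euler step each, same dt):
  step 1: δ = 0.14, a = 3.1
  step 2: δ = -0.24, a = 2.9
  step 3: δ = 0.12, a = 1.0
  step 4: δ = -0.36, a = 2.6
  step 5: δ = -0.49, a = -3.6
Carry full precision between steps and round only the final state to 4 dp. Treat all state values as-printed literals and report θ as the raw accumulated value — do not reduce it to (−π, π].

after step 1 (δ=0.14, a=3.1): (-0.046207, 6.867580, 2.510961, 6.775000)
after step 2 (δ=-0.24, a=2.9): (-1.414173, 7.866308, 2.372798, 7.500000)
after step 3 (δ=0.12, a=1.0): (-2.761827, 9.169938, 2.448160, 7.750000)
after step 4 (δ=-0.36, a=2.6): (-4.251874, 10.408351, 2.205067, 8.400000)
after step 5 (δ=-0.49, a=-3.6): (-5.496313, 12.099910, 1.831695, 7.500000)

(-5.4963, 12.0999, 1.8317, 7.5000)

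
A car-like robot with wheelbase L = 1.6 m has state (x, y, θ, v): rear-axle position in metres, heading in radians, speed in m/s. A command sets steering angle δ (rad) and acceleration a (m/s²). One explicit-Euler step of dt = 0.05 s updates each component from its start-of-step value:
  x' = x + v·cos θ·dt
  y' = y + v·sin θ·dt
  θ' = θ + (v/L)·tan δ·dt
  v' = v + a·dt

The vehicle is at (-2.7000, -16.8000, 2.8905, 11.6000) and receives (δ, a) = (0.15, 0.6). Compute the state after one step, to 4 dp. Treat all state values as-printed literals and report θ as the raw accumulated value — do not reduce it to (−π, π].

(-3.2618, -16.6559, 2.9453, 11.6300)

x' = -2.7000 + 11.6000·cos(2.8905)·0.05 = -3.2618
y' = -16.8000 + 11.6000·sin(2.8905)·0.05 = -16.6559
θ' = 2.8905 + (11.6000/1.6)·tan(0.15)·0.05 = 2.9453
v' = 11.6000 + 0.6000·0.05 = 11.6300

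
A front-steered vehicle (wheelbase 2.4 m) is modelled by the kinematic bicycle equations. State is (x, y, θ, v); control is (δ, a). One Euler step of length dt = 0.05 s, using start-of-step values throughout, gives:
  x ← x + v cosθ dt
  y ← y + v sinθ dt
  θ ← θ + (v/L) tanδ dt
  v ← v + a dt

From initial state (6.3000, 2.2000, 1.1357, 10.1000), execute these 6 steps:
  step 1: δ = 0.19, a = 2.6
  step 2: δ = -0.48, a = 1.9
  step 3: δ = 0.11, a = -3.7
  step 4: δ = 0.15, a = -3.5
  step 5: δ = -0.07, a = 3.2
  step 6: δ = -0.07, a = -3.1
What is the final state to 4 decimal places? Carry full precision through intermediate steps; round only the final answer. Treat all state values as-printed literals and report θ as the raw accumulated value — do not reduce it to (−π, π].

(7.6379, 4.9324, 1.0916, 9.9700)

after step 1 (δ=0.19, a=2.6): (6.512856, 2.657949, 1.176167, 10.230000)
after step 2 (δ=-0.48, a=1.9): (6.709511, 3.130135, 1.065212, 10.325000)
after step 3 (δ=0.11, a=-3.7): (6.959540, 3.581797, 1.088969, 10.140000)
after step 4 (δ=0.15, a=-3.5): (7.194483, 4.031075, 1.120897, 9.965000)
after step 5 (δ=-0.07, a=3.2): (7.411160, 4.479745, 1.106341, 10.125000)
after step 6 (δ=-0.07, a=-3.1): (7.637927, 4.932366, 1.091551, 9.970000)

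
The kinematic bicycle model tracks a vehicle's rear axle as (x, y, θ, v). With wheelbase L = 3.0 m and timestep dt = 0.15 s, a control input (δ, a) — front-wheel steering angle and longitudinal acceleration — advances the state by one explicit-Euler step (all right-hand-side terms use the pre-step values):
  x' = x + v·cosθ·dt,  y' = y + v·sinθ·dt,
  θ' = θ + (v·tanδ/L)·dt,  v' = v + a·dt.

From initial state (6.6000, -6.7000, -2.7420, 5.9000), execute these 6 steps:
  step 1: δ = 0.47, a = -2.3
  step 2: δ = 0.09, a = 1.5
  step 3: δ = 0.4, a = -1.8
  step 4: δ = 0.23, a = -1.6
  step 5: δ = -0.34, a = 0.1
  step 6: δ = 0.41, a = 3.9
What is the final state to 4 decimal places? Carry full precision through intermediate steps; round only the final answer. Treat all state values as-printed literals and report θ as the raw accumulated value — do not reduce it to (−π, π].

(2.5177, -9.5173, -2.3587, 5.8700)

after step 1 (δ=0.47, a=-2.3): (5.784721, -7.044303, -2.592150, 5.555000)
after step 2 (δ=0.09, a=1.5): (5.074112, -7.479436, -2.567085, 5.780000)
after step 3 (δ=0.4, a=-1.8): (4.346300, -7.950583, -2.444898, 5.510000)
after step 4 (δ=0.23, a=-1.6): (3.712402, -8.480937, -2.380391, 5.270000)
after step 5 (δ=-0.34, a=0.1): (3.140074, -9.026217, -2.473601, 5.285000)
after step 6 (δ=0.41, a=3.9): (2.517712, -9.517255, -2.358749, 5.870000)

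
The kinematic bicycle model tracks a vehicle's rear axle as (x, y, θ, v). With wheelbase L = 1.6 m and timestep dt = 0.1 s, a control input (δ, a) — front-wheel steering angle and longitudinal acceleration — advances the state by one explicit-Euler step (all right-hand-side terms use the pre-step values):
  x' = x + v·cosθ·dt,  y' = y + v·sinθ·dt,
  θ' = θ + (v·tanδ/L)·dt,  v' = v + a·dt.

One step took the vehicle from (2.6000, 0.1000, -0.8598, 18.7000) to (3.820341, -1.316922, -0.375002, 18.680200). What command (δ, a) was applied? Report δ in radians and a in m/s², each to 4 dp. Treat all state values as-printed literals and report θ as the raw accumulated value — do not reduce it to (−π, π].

a = (v'−v)/dt = (-0.019800)/0.1 = -0.1980
Δθ = θ'−θ = 0.484798;  (v·dt/L) = 18.7000·0.1/1.6 = 1.168750
tan δ = Δθ·L/(v·dt) = 0.414800  →  δ = 0.3932

δ = 0.3932, a = -0.1980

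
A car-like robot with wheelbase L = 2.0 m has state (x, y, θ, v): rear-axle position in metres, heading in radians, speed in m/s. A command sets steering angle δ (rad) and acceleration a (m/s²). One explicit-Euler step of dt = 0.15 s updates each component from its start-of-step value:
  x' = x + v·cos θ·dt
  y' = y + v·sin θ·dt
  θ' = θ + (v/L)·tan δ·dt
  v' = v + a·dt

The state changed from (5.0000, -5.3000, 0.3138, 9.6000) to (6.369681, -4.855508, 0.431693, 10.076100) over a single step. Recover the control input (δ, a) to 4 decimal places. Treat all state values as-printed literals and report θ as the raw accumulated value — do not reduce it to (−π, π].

a = (v'−v)/dt = (0.476100)/0.15 = 3.1740
Δθ = θ'−θ = 0.117893;  (v·dt/L) = 9.6000·0.15/2.0 = 0.720000
tan δ = Δθ·L/(v·dt) = 0.163740  →  δ = 0.1623

δ = 0.1623, a = 3.1740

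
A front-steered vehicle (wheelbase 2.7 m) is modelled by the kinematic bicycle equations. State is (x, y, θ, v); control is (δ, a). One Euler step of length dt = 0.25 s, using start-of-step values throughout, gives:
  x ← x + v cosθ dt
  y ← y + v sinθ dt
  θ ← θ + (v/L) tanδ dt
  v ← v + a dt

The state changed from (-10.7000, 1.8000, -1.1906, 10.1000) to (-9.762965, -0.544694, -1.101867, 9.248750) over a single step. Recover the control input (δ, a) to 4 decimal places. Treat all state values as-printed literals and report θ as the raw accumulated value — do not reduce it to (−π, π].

δ = 0.0946, a = -3.4050

a = (v'−v)/dt = (-0.851250)/0.25 = -3.4050
Δθ = θ'−θ = 0.088733;  (v·dt/L) = 10.1000·0.25/2.7 = 0.935185
tan δ = Δθ·L/(v·dt) = 0.094883  →  δ = 0.0946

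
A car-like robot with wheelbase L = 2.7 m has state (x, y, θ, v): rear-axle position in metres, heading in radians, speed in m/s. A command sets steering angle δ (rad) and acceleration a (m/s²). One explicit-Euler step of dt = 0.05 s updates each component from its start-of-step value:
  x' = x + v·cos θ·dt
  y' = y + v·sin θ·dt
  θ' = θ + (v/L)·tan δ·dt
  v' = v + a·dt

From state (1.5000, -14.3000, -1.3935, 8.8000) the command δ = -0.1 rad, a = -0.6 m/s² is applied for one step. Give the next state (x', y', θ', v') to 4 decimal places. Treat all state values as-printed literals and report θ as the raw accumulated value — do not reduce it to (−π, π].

x' = 1.5000 + 8.8000·cos(-1.3935)·0.05 = 1.5776
y' = -14.3000 + 8.8000·sin(-1.3935)·0.05 = -14.7331
θ' = -1.3935 + (8.8000/2.7)·tan(-0.1)·0.05 = -1.4099
v' = 8.8000 − 0.6000·0.05 = 8.7700

(1.5776, -14.7331, -1.4099, 8.7700)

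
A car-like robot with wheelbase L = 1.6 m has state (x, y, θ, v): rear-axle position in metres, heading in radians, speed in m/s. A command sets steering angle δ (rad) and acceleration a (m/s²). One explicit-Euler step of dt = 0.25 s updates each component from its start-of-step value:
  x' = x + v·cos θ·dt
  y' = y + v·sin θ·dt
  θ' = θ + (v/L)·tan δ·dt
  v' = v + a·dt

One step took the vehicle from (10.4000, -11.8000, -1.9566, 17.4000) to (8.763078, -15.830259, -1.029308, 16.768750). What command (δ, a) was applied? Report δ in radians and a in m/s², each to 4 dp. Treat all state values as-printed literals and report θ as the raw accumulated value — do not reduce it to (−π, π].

δ = 0.3287, a = -2.5250

a = (v'−v)/dt = (-0.631250)/0.25 = -2.5250
Δθ = θ'−θ = 0.927292;  (v·dt/L) = 17.4000·0.25/1.6 = 2.718750
tan δ = Δθ·L/(v·dt) = 0.341073  →  δ = 0.3287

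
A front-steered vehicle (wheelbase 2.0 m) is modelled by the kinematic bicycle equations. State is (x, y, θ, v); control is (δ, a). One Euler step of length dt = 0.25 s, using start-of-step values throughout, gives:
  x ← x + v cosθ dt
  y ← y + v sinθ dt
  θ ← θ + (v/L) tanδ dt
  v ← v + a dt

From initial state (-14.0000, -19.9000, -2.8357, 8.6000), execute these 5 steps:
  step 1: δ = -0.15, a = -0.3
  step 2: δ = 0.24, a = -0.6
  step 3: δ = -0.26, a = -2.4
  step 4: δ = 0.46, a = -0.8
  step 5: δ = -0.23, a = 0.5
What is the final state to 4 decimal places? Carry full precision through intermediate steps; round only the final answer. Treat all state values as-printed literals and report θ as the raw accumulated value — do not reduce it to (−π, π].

(-23.5682, -22.9998, -2.7561, 7.7000)

after step 1 (δ=-0.15, a=-0.3): (-16.050194, -20.547461, -2.998170, 8.525000)
after step 2 (δ=0.24, a=-0.6): (-18.159561, -20.852083, -2.737394, 8.375000)
after step 3 (δ=-0.26, a=-2.4): (-20.084593, -21.675517, -3.015885, 7.775000)
after step 4 (δ=0.46, a=-0.8): (-22.013005, -21.919217, -2.534371, 7.575000)
after step 5 (δ=-0.23, a=0.5): (-23.568222, -22.999768, -2.756076, 7.700000)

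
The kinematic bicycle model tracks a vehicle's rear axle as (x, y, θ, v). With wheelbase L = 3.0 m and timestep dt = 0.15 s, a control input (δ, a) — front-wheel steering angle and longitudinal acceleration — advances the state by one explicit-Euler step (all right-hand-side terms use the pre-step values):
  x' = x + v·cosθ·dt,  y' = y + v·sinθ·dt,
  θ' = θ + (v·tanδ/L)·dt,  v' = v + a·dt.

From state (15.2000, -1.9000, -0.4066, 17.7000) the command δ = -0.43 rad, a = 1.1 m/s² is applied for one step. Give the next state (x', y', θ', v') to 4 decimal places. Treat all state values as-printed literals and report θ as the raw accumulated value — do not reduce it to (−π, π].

(17.6385, -2.9500, -0.8125, 17.8650)

x' = 15.2000 + 17.7000·cos(-0.4066)·0.15 = 17.6385
y' = -1.9000 + 17.7000·sin(-0.4066)·0.15 = -2.9500
θ' = -0.4066 + (17.7000/3.0)·tan(-0.43)·0.15 = -0.8125
v' = 17.7000 + 1.1000·0.15 = 17.8650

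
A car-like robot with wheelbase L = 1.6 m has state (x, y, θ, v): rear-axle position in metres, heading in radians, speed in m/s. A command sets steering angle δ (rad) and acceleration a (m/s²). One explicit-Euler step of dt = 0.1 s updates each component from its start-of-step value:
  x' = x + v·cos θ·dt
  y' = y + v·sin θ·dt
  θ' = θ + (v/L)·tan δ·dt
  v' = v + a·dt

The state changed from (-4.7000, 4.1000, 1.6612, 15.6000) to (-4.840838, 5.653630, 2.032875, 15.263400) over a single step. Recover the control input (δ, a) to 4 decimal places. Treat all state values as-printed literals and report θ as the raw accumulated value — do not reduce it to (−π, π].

a = (v'−v)/dt = (-0.336600)/0.1 = -3.3660
Δθ = θ'−θ = 0.371675;  (v·dt/L) = 15.6000·0.1/1.6 = 0.975000
tan δ = Δθ·L/(v·dt) = 0.381205  →  δ = 0.3642

δ = 0.3642, a = -3.3660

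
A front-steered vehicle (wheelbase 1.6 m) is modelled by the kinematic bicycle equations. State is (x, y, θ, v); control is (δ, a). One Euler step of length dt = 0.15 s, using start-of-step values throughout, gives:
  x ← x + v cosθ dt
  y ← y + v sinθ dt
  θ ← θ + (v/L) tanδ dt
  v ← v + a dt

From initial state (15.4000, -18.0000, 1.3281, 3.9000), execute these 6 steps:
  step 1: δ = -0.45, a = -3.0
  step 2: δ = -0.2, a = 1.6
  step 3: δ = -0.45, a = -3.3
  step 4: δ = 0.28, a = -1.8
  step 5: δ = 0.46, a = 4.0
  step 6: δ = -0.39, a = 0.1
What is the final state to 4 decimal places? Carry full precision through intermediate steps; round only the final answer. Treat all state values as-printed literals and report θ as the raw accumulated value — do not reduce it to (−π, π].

after step 1 (δ=-0.45, a=-3.0): (15.540588, -17.432144, 1.151483, 3.450000)
after step 2 (δ=-0.2, a=1.6): (15.751279, -16.959476, 1.085919, 3.690000)
after step 3 (δ=-0.45, a=-3.3): (16.009265, -16.469777, 0.918812, 3.195000)
after step 4 (δ=0.28, a=-1.8): (16.300058, -16.088830, 1.004944, 2.925000)
after step 5 (δ=0.46, a=4.0): (16.535287, -15.718467, 1.140805, 3.525000)
after step 6 (δ=-0.39, a=0.1): (16.755703, -15.237849, 1.004964, 3.540000)

(16.7557, -15.2378, 1.0050, 3.5400)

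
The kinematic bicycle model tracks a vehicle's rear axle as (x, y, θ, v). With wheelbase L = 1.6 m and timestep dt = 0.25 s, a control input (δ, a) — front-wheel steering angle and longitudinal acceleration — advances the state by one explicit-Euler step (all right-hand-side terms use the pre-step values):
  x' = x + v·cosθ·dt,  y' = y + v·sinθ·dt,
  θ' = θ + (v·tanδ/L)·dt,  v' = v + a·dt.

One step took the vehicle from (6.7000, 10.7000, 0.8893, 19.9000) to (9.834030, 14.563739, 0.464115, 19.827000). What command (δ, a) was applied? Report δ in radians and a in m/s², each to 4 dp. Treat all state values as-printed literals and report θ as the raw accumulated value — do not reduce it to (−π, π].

δ = -0.1359, a = -0.2920

a = (v'−v)/dt = (-0.073000)/0.25 = -0.2920
Δθ = θ'−θ = -0.425185;  (v·dt/L) = 19.9000·0.25/1.6 = 3.109375
tan δ = Δθ·L/(v·dt) = -0.136743  →  δ = -0.1359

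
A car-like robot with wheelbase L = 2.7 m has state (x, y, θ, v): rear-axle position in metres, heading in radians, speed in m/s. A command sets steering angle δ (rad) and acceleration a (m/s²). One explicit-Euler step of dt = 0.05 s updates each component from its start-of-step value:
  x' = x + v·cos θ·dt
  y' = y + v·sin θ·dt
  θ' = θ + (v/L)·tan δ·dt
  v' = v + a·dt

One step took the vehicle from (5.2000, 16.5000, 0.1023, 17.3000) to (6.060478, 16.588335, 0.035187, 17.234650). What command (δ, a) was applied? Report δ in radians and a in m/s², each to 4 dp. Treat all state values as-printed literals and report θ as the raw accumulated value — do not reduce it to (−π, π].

δ = -0.2065, a = -1.3070

a = (v'−v)/dt = (-0.065350)/0.05 = -1.3070
Δθ = θ'−θ = -0.067113;  (v·dt/L) = 17.3000·0.05/2.7 = 0.320370
tan δ = Δθ·L/(v·dt) = -0.209486  →  δ = -0.2065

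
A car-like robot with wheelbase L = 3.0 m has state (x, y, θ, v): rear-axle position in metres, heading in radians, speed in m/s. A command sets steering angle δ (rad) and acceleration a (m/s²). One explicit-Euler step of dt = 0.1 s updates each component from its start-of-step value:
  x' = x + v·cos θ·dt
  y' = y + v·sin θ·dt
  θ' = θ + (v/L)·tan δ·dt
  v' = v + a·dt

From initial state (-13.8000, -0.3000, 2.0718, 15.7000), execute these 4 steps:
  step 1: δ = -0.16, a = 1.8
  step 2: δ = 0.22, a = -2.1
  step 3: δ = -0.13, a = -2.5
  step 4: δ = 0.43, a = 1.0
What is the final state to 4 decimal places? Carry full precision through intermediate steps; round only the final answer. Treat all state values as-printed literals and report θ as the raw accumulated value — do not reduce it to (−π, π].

after step 1 (δ=-0.16, a=1.8): (-14.554081, 1.077048, 1.987345, 15.880000)
after step 2 (δ=0.22, a=-2.1): (-15.196596, 2.529260, 2.105714, 15.670000)
after step 3 (δ=-0.13, a=-2.5): (-15.995405, 3.877367, 2.037426, 15.420000)
after step 4 (δ=0.43, a=1.0): (-16.689118, 5.254511, 2.273157, 15.520000)

(-16.6891, 5.2545, 2.2732, 15.5200)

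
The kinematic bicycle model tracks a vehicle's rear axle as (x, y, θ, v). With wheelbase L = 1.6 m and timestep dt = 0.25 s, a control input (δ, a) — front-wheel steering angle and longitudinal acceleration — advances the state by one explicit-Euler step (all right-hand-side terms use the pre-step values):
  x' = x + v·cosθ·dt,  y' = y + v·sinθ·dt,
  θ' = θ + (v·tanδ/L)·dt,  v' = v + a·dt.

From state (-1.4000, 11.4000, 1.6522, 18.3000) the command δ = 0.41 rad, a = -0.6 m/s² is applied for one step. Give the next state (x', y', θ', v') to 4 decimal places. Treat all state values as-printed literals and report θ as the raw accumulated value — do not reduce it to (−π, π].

x' = -1.4000 + 18.3000·cos(1.6522)·0.25 = -1.7720
y' = 11.4000 + 18.3000·sin(1.6522)·0.25 = 15.9599
θ' = 1.6522 + (18.3000/1.6)·tan(0.41)·0.25 = 2.8950
v' = 18.3000 − 0.6000·0.25 = 18.1500

(-1.7720, 15.9599, 2.8950, 18.1500)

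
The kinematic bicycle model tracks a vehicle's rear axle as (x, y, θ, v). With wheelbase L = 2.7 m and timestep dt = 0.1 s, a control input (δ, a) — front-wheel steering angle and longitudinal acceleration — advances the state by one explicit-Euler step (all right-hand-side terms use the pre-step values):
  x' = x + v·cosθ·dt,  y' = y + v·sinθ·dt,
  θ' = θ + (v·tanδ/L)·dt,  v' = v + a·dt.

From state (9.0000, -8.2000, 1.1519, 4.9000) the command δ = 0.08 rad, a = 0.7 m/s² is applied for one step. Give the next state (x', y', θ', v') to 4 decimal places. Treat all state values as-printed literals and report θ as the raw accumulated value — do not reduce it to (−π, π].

x' = 9.0000 + 4.9000·cos(1.1519)·0.1 = 9.1993
y' = -8.2000 + 4.9000·sin(1.1519)·0.1 = -7.7524
θ' = 1.1519 + (4.9000/2.7)·tan(0.08)·0.1 = 1.1664
v' = 4.9000 + 0.7000·0.1 = 4.9700

(9.1993, -7.7524, 1.1664, 4.9700)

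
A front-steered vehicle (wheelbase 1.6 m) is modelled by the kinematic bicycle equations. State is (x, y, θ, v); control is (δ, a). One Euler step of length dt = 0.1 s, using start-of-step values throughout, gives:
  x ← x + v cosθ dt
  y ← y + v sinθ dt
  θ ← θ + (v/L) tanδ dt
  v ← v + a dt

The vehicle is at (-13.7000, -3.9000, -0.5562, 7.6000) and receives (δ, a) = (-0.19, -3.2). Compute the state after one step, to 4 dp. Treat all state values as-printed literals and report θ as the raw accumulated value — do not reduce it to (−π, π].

x' = -13.7000 + 7.6000·cos(-0.5562)·0.1 = -13.0546
y' = -3.9000 + 7.6000·sin(-0.5562)·0.1 = -4.3013
θ' = -0.5562 + (7.6000/1.6)·tan(-0.19)·0.1 = -0.6476
v' = 7.6000 − 3.2000·0.1 = 7.2800

(-13.0546, -4.3013, -0.6476, 7.2800)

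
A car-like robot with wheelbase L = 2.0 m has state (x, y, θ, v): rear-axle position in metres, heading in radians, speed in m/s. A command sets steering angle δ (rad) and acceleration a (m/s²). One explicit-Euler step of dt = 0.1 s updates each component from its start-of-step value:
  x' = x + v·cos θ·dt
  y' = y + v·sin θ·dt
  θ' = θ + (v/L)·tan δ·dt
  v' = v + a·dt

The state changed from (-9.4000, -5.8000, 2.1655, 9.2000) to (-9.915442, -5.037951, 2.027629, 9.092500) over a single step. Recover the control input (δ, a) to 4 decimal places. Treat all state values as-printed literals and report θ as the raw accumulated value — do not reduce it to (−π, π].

a = (v'−v)/dt = (-0.107500)/0.1 = -1.0750
Δθ = θ'−θ = -0.137871;  (v·dt/L) = 9.2000·0.1/2.0 = 0.460000
tan δ = Δθ·L/(v·dt) = -0.299720  →  δ = -0.2912

δ = -0.2912, a = -1.0750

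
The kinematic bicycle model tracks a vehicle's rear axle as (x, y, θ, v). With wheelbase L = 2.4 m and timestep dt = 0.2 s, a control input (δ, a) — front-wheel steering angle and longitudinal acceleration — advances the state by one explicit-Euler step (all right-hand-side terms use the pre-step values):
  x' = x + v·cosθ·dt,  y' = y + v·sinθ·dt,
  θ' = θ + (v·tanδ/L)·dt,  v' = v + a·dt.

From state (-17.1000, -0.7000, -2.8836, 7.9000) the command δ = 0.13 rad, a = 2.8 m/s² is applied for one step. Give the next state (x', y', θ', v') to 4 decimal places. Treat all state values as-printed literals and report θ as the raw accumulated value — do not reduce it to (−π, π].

(-18.6277, -1.1031, -2.7975, 8.4600)

x' = -17.1000 + 7.9000·cos(-2.8836)·0.2 = -18.6277
y' = -0.7000 + 7.9000·sin(-2.8836)·0.2 = -1.1031
θ' = -2.8836 + (7.9000/2.4)·tan(0.13)·0.2 = -2.7975
v' = 7.9000 + 2.8000·0.2 = 8.4600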